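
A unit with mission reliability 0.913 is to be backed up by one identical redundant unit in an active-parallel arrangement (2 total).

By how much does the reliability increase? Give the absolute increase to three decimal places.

R_before = 0.913
R_after = 1 − (1 − 0.913)^2 = 0.992
ΔR = 0.992 − 0.913 = 0.079

0.079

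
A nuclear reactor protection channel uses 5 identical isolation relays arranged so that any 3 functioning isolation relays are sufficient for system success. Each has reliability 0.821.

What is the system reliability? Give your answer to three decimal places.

R = Σ_{i=3}^{5} C(5,i) p^i (1−p)^{5−i} with p = 0.821
C(5,3)·0.821^3·0.179^2 = 0.17731
C(5,4)·0.821^4·0.179^1 = 0.40663
C(5,5)·0.821^5·0.179^0 = 0.37301
Sum = 0.957

0.957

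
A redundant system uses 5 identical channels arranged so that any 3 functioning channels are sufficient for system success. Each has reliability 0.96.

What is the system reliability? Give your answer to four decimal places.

0.9994

R = Σ_{i=3}^{5} C(5,i) p^i (1−p)^{5−i} with p = 0.96
C(5,3)·0.96^3·0.04^2 = 0.014156
C(5,4)·0.96^4·0.04^1 = 0.169869
C(5,5)·0.96^5·0.04^0 = 0.815373
Sum = 0.9994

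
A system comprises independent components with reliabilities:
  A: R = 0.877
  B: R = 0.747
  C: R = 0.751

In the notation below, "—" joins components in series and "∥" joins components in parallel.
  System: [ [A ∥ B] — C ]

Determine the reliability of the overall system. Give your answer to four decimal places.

Parallel (A and B): 1 − (1 − 0.877000)(1 − 0.747000) = 0.968881
Series ([0.968881] and C): 0.968881 × 0.751000 = 0.7276

0.7276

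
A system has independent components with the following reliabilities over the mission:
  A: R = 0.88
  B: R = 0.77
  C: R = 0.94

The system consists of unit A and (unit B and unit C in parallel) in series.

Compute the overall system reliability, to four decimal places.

0.8679

Parallel (B and C): 1 − (1 − 0.770000)(1 − 0.940000) = 0.986200
Series (A and [0.986200]): 0.880000 × 0.986200 = 0.8679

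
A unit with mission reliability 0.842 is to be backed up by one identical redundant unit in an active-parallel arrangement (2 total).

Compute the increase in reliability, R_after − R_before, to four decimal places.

0.1330

R_before = 0.842
R_after = 1 − (1 − 0.842)^2 = 0.9750
ΔR = 0.9750 − 0.842 = 0.1330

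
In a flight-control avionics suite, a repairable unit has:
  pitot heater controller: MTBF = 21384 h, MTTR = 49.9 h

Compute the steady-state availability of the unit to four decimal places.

0.9977

A(pitot heater controller) = MTBF/(MTBF+MTTR) = 21384/(21384+49.9) = 0.9977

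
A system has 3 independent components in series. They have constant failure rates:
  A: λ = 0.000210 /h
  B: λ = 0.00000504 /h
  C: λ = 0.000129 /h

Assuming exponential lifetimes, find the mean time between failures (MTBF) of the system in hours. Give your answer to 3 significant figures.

2910

Series of exponential components: λ_sys = Σ λ_i
λ_sys = 0.000210 + 0.00000504 + 0.000129 = 3.4404e-04 /h
MTBF = 1 / λ_sys = 2910 h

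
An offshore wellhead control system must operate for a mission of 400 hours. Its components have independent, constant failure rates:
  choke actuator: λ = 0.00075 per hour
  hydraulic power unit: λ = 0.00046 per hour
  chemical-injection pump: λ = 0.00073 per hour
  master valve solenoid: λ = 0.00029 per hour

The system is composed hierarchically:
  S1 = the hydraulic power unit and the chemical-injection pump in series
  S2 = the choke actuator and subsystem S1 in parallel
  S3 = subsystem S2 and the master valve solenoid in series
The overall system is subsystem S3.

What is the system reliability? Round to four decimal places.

0.8031

R(choke actuator) = exp(−0.00075 × 400) = 0.740818
R(hydraulic power unit) = exp(−0.00046 × 400) = 0.831936
R(chemical-injection pump) = exp(−0.00073 × 400) = 0.746769
R(master valve solenoid) = exp(−0.00029 × 400) = 0.890475
Series (hydraulic power unit and chemical-injection pump): 0.831936 × 0.746769 = 0.621264
Parallel (choke actuator and [0.621264]): 1 − (1 − 0.740818)(1 − 0.621264) = 0.901838
Series ([0.901838] and master valve solenoid): 0.901838 × 0.890475 = 0.8031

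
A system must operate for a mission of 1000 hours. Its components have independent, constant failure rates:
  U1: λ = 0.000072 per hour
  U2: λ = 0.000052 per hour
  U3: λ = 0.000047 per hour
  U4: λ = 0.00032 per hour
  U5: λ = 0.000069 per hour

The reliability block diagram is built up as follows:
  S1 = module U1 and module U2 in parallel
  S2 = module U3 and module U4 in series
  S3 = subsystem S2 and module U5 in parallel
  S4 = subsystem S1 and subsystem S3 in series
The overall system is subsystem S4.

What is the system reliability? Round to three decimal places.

0.976

R(U1) = exp(−0.000072 × 1000) = 0.93053
R(U2) = exp(−0.000052 × 1000) = 0.94933
R(U3) = exp(−0.000047 × 1000) = 0.95409
R(U4) = exp(−0.00032 × 1000) = 0.72615
R(U5) = exp(−0.000069 × 1000) = 0.93333
Parallel (U1 and U2): 1 − (1 − 0.93053)(1 − 0.94933) = 0.99648
Series (U3 and U4): 0.95409 × 0.72615 = 0.69281
Parallel ([0.69281] and U5): 1 − (1 − 0.69281)(1 − 0.93333) = 0.97952
Series ([0.99648] and [0.97952]): 0.99648 × 0.97952 = 0.976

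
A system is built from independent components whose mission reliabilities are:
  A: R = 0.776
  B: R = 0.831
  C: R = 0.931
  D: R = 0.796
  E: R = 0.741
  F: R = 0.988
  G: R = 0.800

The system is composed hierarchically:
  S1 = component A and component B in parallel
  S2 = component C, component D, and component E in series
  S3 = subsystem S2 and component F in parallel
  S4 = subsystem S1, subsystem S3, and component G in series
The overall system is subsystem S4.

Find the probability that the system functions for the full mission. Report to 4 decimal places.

0.7656

Parallel (A and B): 1 − (1 − 0.776000)(1 − 0.831000) = 0.962144
Series (C, D, and E): 0.931000 × 0.796000 × 0.741000 = 0.549137
Parallel ([0.549137] and F): 1 − (1 − 0.549137)(1 − 0.988000) = 0.994590
Series ([0.962144], [0.994590], and G): 0.962144 × 0.994590 × 0.800000 = 0.7656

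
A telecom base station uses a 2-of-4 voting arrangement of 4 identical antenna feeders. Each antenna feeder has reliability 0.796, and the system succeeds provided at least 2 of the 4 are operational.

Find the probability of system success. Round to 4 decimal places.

0.9712

R = Σ_{i=2}^{4} C(4,i) p^i (1−p)^{4−i} with p = 0.796
C(4,2)·0.796^2·0.204^2 = 0.158211
C(4,3)·0.796^3·0.204^1 = 0.411556
C(4,4)·0.796^4·0.204^0 = 0.401469
Sum = 0.9712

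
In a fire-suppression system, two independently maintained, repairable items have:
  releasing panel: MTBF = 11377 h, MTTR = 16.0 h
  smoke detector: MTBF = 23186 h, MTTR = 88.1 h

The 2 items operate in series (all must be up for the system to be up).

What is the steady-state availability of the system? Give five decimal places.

0.99482

A(releasing panel) = MTBF/(MTBF+MTTR) = 11377/(11377+16.0) = 0.998596
A(smoke detector) = MTBF/(MTBF+MTTR) = 23186/(23186+88.1) = 0.996215
Series availability: 0.998596 × 0.996215 = 0.99482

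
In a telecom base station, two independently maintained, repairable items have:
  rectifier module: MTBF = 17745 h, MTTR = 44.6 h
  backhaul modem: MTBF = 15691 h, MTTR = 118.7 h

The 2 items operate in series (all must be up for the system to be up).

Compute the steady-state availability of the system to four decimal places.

0.9900

A(rectifier module) = MTBF/(MTBF+MTTR) = 17745/(17745+44.6) = 0.997493
A(backhaul modem) = MTBF/(MTBF+MTTR) = 15691/(15691+118.7) = 0.992492
Series availability: 0.997493 × 0.992492 = 0.9900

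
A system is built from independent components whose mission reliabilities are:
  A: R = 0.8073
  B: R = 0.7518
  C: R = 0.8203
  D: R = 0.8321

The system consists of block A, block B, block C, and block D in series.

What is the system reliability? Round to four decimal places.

0.4143

Series (A, B, C, and D): 0.807300 × 0.751800 × 0.820300 × 0.832100 = 0.4143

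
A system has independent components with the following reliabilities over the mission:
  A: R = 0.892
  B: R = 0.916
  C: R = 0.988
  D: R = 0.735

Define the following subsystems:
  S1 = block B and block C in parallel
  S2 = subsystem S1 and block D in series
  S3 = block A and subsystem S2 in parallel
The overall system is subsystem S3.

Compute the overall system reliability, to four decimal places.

0.9713

Parallel (B and C): 1 − (1 − 0.916000)(1 − 0.988000) = 0.998992
Series ([0.998992] and D): 0.998992 × 0.735000 = 0.734259
Parallel (A and [0.734259]): 1 − (1 − 0.892000)(1 − 0.734259) = 0.9713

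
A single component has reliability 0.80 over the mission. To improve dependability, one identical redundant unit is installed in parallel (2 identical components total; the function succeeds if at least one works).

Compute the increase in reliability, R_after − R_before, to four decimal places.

0.1600

R_before = 0.80
R_after = 1 − (1 − 0.80)^2 = 0.9600
ΔR = 0.9600 − 0.80 = 0.1600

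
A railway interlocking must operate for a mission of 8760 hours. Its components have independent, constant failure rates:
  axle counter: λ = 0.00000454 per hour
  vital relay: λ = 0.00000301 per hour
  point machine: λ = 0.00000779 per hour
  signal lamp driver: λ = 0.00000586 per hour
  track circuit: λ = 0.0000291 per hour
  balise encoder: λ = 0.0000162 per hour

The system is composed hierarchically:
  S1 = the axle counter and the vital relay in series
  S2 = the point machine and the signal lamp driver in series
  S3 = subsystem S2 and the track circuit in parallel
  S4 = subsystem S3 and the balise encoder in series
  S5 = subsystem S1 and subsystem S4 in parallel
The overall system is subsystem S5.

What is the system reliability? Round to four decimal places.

0.9901

R(axle counter) = exp(−0.00000454 × 8760) = 0.961010
R(vital relay) = exp(−0.00000301 × 8760) = 0.973977
R(point machine) = exp(−0.00000779 × 8760) = 0.934036
R(signal lamp driver) = exp(−0.00000586 × 8760) = 0.949962
R(track circuit) = exp(−0.0000291 × 8760) = 0.774982
R(balise encoder) = exp(−0.0000162 × 8760) = 0.867698
Series (axle counter and vital relay): 0.961010 × 0.973977 = 0.936002
Series (point machine and signal lamp driver): 0.934036 × 0.949962 = 0.887299
Parallel ([0.887299] and track circuit): 1 − (1 − 0.887299)(1 − 0.774982) = 0.974640
Series ([0.974640] and balise encoder): 0.974640 × 0.867698 = 0.845693
Parallel ([0.936002] and [0.845693]): 1 − (1 − 0.936002)(1 − 0.845693) = 0.9901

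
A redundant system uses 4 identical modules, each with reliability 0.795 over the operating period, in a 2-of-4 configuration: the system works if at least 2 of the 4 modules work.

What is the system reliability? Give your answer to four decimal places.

0.9708

R = Σ_{i=2}^{4} C(4,i) p^i (1−p)^{4−i} with p = 0.795
C(4,2)·0.795^2·0.205^2 = 0.159365
C(4,3)·0.795^3·0.205^1 = 0.412017
C(4,4)·0.795^4·0.205^0 = 0.399456
Sum = 0.9708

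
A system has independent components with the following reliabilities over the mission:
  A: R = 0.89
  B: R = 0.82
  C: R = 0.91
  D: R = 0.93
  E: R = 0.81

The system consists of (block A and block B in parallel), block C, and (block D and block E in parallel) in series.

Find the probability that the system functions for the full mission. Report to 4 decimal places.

0.8801

Parallel (A and B): 1 − (1 − 0.890000)(1 − 0.820000) = 0.980200
Parallel (D and E): 1 − (1 − 0.930000)(1 − 0.810000) = 0.986700
Series ([0.980200], C, and [0.986700]): 0.980200 × 0.910000 × 0.986700 = 0.8801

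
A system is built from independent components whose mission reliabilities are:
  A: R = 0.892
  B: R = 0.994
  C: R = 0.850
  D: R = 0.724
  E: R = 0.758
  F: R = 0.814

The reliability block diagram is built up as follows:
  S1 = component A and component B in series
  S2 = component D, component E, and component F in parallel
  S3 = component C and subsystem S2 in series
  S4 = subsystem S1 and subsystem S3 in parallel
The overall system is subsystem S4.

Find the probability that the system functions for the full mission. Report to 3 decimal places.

Series (A and B): 0.89200 × 0.99400 = 0.88665
Parallel (D, E, and F): 1 − (1 − 0.72400)(1 − 0.75800)(1 − 0.81400) = 0.98758
Series (C and [0.98758]): 0.85000 × 0.98758 = 0.83944
Parallel ([0.88665] and [0.83944]): 1 − (1 − 0.88665)(1 − 0.83944) = 0.982

0.982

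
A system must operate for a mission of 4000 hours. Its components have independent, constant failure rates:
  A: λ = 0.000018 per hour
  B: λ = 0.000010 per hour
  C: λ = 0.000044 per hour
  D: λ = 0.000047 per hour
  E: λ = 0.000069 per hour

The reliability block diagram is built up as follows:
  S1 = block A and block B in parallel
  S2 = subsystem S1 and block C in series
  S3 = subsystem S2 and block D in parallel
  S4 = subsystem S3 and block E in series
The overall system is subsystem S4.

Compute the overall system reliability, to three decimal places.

R(A) = exp(−0.000018 × 4000) = 0.93053
R(B) = exp(−0.000010 × 4000) = 0.96079
R(C) = exp(−0.000044 × 4000) = 0.83862
R(D) = exp(−0.000047 × 4000) = 0.82861
R(E) = exp(−0.000069 × 4000) = 0.75881
Parallel (A and B): 1 − (1 − 0.93053)(1 − 0.96079) = 0.99728
Series ([0.99728] and C): 0.99728 × 0.83862 = 0.83634
Parallel ([0.83634] and D): 1 − (1 − 0.83634)(1 − 0.82861) = 0.97195
Series ([0.97195] and E): 0.97195 × 0.75881 = 0.738

0.738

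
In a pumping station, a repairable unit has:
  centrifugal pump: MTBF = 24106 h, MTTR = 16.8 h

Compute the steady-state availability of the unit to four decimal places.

A(centrifugal pump) = MTBF/(MTBF+MTTR) = 24106/(24106+16.8) = 0.9993

0.9993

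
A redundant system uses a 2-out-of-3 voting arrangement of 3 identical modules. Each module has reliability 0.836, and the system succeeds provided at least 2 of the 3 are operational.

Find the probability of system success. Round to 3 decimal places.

0.928

R = Σ_{i=2}^{3} C(3,i) p^i (1−p)^{3−i} with p = 0.836
C(3,2)·0.836^2·0.164^1 = 0.34386
C(3,3)·0.836^3·0.164^0 = 0.58428
Sum = 0.928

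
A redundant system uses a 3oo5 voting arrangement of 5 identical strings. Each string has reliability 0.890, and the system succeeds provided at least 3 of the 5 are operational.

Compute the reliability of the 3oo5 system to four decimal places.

0.9888

R = Σ_{i=3}^{5} C(5,i) p^i (1−p)^{5−i} with p = 0.890
C(5,3)·0.890^3·0.110^2 = 0.085301
C(5,4)·0.890^4·0.110^1 = 0.345082
C(5,5)·0.890^5·0.110^0 = 0.558406
Sum = 0.9888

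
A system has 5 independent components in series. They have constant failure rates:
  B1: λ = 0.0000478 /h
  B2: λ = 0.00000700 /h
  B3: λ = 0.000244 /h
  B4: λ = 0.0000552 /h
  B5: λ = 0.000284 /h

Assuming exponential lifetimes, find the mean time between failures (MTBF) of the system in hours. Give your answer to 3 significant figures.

1570

Series of exponential components: λ_sys = Σ λ_i
λ_sys = 0.0000478 + 0.00000700 + 0.000244 + 0.0000552 + 0.000284 = 6.3800e-04 /h
MTBF = 1 / λ_sys = 1570 h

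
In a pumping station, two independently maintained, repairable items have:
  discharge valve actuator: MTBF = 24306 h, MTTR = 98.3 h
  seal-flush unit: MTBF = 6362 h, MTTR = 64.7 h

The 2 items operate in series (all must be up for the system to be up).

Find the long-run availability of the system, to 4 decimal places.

0.9859

A(discharge valve actuator) = MTBF/(MTBF+MTTR) = 24306/(24306+98.3) = 0.995972
A(seal-flush unit) = MTBF/(MTBF+MTTR) = 6362/(6362+64.7) = 0.989933
Series availability: 0.995972 × 0.989933 = 0.9859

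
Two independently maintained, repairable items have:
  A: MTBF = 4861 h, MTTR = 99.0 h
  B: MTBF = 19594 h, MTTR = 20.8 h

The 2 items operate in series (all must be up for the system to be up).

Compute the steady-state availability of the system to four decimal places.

A(A) = MTBF/(MTBF+MTTR) = 4861/(4861+99.0) = 0.980040
A(B) = MTBF/(MTBF+MTTR) = 19594/(19594+20.8) = 0.998940
Series availability: 0.980040 × 0.998940 = 0.9790

0.9790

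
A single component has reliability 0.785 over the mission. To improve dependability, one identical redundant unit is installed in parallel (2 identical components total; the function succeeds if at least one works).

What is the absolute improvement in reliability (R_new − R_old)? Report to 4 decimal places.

R_before = 0.785
R_after = 1 − (1 − 0.785)^2 = 0.9538
ΔR = 0.9538 − 0.785 = 0.1688

0.1688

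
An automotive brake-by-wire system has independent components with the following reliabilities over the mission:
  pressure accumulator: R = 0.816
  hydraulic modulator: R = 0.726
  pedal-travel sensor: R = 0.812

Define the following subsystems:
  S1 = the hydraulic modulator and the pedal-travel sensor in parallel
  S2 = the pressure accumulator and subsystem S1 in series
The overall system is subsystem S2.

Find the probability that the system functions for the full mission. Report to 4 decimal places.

Parallel (hydraulic modulator and pedal-travel sensor): 1 − (1 − 0.726000)(1 − 0.812000) = 0.948488
Series (pressure accumulator and [0.948488]): 0.816000 × 0.948488 = 0.7740

0.7740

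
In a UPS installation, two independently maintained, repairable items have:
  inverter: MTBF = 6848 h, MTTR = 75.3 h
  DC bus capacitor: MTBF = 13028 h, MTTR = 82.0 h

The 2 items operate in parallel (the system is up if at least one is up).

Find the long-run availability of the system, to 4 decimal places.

A(inverter) = MTBF/(MTBF+MTTR) = 6848/(6848+75.3) = 0.989124
A(DC bus capacitor) = MTBF/(MTBF+MTTR) = 13028/(13028+82.0) = 0.993745
Parallel availability: 1 − (1 − 0.989124)(1 − 0.993745) = 0.9999

0.9999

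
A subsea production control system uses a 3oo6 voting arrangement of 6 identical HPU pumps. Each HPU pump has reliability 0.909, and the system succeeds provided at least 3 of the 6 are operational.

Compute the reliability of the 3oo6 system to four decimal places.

0.9991

R = Σ_{i=3}^{6} C(6,i) p^i (1−p)^{6−i} with p = 0.909
C(6,3)·0.909^3·0.091^3 = 0.011320
C(6,4)·0.909^4·0.091^2 = 0.084807
C(6,5)·0.909^5·0.091^1 = 0.338854
C(6,6)·0.909^6·0.091^0 = 0.564135
Sum = 0.9991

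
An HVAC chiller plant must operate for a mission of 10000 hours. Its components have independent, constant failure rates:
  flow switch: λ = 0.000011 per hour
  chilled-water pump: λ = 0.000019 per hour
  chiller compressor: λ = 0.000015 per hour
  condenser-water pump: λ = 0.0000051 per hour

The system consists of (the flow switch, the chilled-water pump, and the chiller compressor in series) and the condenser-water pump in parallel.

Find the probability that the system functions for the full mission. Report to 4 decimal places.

0.9820

R(flow switch) = exp(−0.000011 × 10000) = 0.895834
R(chilled-water pump) = exp(−0.000019 × 10000) = 0.826959
R(chiller compressor) = exp(−0.000015 × 10000) = 0.860708
R(condenser-water pump) = exp(−0.0000051 × 10000) = 0.950279
Series (flow switch, chilled-water pump, and chiller compressor): 0.895834 × 0.826959 × 0.860708 = 0.637628
Parallel ([0.637628] and condenser-water pump): 1 − (1 − 0.637628)(1 − 0.950279) = 0.9820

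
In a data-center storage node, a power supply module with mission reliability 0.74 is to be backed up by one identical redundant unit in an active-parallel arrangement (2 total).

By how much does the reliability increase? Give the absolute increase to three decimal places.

0.192

R_before = 0.74
R_after = 1 − (1 − 0.74)^2 = 0.932
ΔR = 0.932 − 0.74 = 0.192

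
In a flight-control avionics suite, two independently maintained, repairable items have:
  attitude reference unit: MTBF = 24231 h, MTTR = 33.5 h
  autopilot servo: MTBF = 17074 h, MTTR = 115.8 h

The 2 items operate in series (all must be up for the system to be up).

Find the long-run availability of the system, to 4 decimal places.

0.9919

A(attitude reference unit) = MTBF/(MTBF+MTTR) = 24231/(24231+33.5) = 0.998619
A(autopilot servo) = MTBF/(MTBF+MTTR) = 17074/(17074+115.8) = 0.993263
Series availability: 0.998619 × 0.993263 = 0.9919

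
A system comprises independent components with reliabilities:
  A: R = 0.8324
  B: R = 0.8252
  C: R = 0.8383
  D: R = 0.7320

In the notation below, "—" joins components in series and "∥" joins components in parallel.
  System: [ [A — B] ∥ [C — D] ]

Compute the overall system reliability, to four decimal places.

Series (A and B): 0.832400 × 0.825200 = 0.686896
Series (C and D): 0.838300 × 0.732000 = 0.613636
Parallel ([0.686896] and [0.613636]): 1 − (1 − 0.686896)(1 − 0.613636) = 0.8790

0.8790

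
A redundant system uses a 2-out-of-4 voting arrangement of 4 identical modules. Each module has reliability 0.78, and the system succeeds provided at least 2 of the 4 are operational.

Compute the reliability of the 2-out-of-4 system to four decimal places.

R = Σ_{i=2}^{4} C(4,i) p^i (1−p)^{4−i} with p = 0.78
C(4,2)·0.78^2·0.22^2 = 0.176679
C(4,3)·0.78^3·0.22^1 = 0.417606
C(4,4)·0.78^4·0.22^0 = 0.370151
Sum = 0.9644

0.9644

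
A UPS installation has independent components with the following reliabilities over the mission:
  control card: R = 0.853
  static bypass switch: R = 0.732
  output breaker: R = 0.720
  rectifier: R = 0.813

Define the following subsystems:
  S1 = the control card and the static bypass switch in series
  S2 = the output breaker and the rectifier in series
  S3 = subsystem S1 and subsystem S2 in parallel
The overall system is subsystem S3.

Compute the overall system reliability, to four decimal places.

Series (control card and static bypass switch): 0.853000 × 0.732000 = 0.624396
Series (output breaker and rectifier): 0.720000 × 0.813000 = 0.585360
Parallel ([0.624396] and [0.585360]): 1 − (1 − 0.624396)(1 − 0.585360) = 0.8443

0.8443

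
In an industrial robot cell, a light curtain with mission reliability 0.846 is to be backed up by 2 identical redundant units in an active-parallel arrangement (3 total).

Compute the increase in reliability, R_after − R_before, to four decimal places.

R_before = 0.846
R_after = 1 − (1 − 0.846)^3 = 0.9963
ΔR = 0.9963 − 0.846 = 0.1503

0.1503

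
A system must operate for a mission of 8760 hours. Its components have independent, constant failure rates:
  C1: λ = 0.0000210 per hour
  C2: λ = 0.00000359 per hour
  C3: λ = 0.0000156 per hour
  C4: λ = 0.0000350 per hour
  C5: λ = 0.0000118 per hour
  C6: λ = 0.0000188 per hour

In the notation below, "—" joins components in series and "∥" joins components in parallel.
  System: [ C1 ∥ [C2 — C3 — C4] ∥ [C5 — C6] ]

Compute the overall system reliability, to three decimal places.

0.985

R(C1) = exp(−0.0000210 × 8760) = 0.83197
R(C2) = exp(−0.00000359 × 8760) = 0.96904
R(C3) = exp(−0.0000156 × 8760) = 0.87227
R(C4) = exp(−0.0000350 × 8760) = 0.73594
R(C5) = exp(−0.0000118 × 8760) = 0.90180
R(C6) = exp(−0.0000188 × 8760) = 0.84816
Series (C2, C3, and C4): 0.96904 × 0.87227 × 0.73594 = 0.62206
Series (C5 and C6): 0.90180 × 0.84816 = 0.76487
Parallel (C1, [0.62206], and [0.76487]): 1 − (1 − 0.83197)(1 − 0.62206)(1 − 0.76487) = 0.985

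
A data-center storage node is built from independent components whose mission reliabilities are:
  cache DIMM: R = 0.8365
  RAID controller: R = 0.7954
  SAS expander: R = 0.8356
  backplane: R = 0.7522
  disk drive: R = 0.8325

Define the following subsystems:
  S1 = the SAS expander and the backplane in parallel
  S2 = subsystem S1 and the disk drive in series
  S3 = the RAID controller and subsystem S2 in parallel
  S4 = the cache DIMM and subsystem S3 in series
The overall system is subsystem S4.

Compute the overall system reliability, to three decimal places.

0.802

Parallel (SAS expander and backplane): 1 − (1 − 0.83560)(1 − 0.75220) = 0.95926
Series ([0.95926] and disk drive): 0.95926 × 0.83250 = 0.79858
Parallel (RAID controller and [0.79858]): 1 − (1 − 0.79540)(1 − 0.79858) = 0.95879
Series (cache DIMM and [0.95879]): 0.83650 × 0.95879 = 0.802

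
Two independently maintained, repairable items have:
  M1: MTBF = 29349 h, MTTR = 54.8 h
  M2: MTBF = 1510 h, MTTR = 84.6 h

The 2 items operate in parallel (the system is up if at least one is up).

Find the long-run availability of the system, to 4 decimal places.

0.9999

A(M1) = MTBF/(MTBF+MTTR) = 29349/(29349+54.8) = 0.998136
A(M2) = MTBF/(MTBF+MTTR) = 1510/(1510+84.6) = 0.946946
Parallel availability: 1 − (1 − 0.998136)(1 − 0.946946) = 0.9999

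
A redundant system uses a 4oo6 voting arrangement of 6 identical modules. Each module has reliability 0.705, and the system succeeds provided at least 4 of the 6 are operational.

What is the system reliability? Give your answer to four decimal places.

0.7535

R = Σ_{i=4}^{6} C(6,i) p^i (1−p)^{6−i} with p = 0.705
C(6,4)·0.705^4·0.295^2 = 0.322472
C(6,5)·0.705^5·0.295^1 = 0.308261
C(6,6)·0.705^6·0.295^0 = 0.122782
Sum = 0.7535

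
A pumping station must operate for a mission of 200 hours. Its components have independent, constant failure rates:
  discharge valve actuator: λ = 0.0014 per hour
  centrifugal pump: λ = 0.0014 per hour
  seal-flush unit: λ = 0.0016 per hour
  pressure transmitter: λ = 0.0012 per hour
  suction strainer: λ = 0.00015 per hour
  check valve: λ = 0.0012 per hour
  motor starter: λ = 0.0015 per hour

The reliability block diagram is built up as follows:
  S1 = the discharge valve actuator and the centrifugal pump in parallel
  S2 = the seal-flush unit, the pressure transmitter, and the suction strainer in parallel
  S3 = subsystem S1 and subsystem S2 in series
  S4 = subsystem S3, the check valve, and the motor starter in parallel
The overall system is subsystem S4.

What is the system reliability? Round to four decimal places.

R(discharge valve actuator) = exp(−0.0014 × 200) = 0.755784
R(centrifugal pump) = exp(−0.0014 × 200) = 0.755784
R(seal-flush unit) = exp(−0.0016 × 200) = 0.726149
R(pressure transmitter) = exp(−0.0012 × 200) = 0.786628
R(suction strainer) = exp(−0.00015 × 200) = 0.970446
R(check valve) = exp(−0.0012 × 200) = 0.786628
R(motor starter) = exp(−0.0015 × 200) = 0.740818
Parallel (discharge valve actuator and centrifugal pump): 1 − (1 − 0.755784)(1 − 0.755784) = 0.940359
Parallel (seal-flush unit, pressure transmitter, and suction strainer): 1 − (1 − 0.726149)(1 − 0.786628)(1 − 0.970446) = 0.998273
Series ([0.940359] and [0.998273]): 0.940359 × 0.998273 = 0.938735
Parallel ([0.938735], check valve, and motor starter): 1 − (1 − 0.938735)(1 − 0.786628)(1 − 0.740818) = 0.9966

0.9966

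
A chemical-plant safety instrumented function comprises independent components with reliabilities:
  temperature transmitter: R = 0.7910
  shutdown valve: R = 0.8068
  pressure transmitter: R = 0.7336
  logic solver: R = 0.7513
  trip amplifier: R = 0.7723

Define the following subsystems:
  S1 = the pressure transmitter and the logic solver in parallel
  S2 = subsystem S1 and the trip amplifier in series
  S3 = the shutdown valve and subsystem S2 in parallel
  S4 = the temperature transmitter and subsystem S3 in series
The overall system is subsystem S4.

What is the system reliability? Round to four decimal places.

Parallel (pressure transmitter and logic solver): 1 − (1 − 0.733600)(1 − 0.751300) = 0.933746
Series ([0.933746] and trip amplifier): 0.933746 × 0.772300 = 0.721132
Parallel (shutdown valve and [0.721132]): 1 − (1 − 0.806800)(1 − 0.721132) = 0.946123
Series (temperature transmitter and [0.946123]): 0.791000 × 0.946123 = 0.7484

0.7484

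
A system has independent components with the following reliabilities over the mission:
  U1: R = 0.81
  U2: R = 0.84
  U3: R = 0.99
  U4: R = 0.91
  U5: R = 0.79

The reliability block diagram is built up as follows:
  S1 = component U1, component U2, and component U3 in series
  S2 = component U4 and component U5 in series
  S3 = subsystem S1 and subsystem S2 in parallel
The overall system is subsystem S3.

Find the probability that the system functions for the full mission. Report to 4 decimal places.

Series (U1, U2, and U3): 0.810000 × 0.840000 × 0.990000 = 0.673596
Series (U4 and U5): 0.910000 × 0.790000 = 0.718900
Parallel ([0.673596] and [0.718900]): 1 − (1 − 0.673596)(1 − 0.718900) = 0.9082

0.9082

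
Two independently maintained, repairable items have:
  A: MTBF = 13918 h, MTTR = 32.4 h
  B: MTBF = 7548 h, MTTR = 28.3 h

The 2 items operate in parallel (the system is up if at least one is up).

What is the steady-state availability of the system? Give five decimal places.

0.99999

A(A) = MTBF/(MTBF+MTTR) = 13918/(13918+32.4) = 0.997677
A(B) = MTBF/(MTBF+MTTR) = 7548/(7548+28.3) = 0.996265
Parallel availability: 1 − (1 − 0.997677)(1 − 0.996265) = 0.99999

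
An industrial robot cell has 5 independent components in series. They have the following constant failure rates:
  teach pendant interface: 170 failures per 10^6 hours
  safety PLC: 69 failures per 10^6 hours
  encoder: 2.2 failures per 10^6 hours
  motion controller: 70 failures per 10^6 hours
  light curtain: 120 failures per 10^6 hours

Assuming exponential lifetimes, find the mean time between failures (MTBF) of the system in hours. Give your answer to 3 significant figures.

2320

Series of exponential components: λ_sys = Σ λ_i
λ_sys = 0.00017 + 0.000069 + 0.0000022 + 0.000070 + 0.00012 = 4.3120e-04 /h
MTBF = 1 / λ_sys = 2320 h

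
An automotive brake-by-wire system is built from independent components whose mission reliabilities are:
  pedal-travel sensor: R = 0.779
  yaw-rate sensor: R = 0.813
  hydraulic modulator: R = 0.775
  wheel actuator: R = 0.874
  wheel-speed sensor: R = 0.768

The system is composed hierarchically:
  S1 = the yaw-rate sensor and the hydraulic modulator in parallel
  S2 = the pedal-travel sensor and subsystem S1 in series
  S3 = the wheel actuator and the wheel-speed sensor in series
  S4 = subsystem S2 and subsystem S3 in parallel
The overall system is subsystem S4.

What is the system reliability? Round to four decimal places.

Parallel (yaw-rate sensor and hydraulic modulator): 1 − (1 − 0.813000)(1 − 0.775000) = 0.957925
Series (pedal-travel sensor and [0.957925]): 0.779000 × 0.957925 = 0.746224
Series (wheel actuator and wheel-speed sensor): 0.874000 × 0.768000 = 0.671232
Parallel ([0.746224] and [0.671232]): 1 − (1 − 0.746224)(1 − 0.671232) = 0.9166

0.9166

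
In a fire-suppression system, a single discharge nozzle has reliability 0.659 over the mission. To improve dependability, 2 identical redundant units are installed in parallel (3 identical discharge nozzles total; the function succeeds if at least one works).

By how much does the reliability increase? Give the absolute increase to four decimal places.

R_before = 0.659
R_after = 1 − (1 − 0.659)^3 = 0.9603
ΔR = 0.9603 − 0.659 = 0.3013

0.3013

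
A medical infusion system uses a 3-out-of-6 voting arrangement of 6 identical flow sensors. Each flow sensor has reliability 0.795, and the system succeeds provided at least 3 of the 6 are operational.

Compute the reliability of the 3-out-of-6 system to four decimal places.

0.9815

R = Σ_{i=3}^{6} C(6,i) p^i (1−p)^{6−i} with p = 0.795
C(6,3)·0.795^3·0.205^3 = 0.086575
C(6,4)·0.795^4·0.205^2 = 0.251807
C(6,5)·0.795^5·0.205^1 = 0.390608
C(6,6)·0.795^6·0.205^0 = 0.252466
Sum = 0.9815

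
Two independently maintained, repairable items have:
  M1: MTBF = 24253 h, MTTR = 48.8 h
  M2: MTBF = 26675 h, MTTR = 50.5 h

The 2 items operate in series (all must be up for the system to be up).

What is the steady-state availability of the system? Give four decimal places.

A(M1) = MTBF/(MTBF+MTTR) = 24253/(24253+48.8) = 0.997992
A(M2) = MTBF/(MTBF+MTTR) = 26675/(26675+50.5) = 0.998110
Series availability: 0.997992 × 0.998110 = 0.9961

0.9961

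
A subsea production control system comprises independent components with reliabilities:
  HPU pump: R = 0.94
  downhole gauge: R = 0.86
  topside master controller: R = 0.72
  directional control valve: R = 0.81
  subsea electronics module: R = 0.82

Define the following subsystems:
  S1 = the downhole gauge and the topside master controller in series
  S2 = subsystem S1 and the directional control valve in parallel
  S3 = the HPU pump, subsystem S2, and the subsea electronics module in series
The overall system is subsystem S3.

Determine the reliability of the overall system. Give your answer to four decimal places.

Series (downhole gauge and topside master controller): 0.860000 × 0.720000 = 0.619200
Parallel ([0.619200] and directional control valve): 1 − (1 − 0.619200)(1 − 0.810000) = 0.927648
Series (HPU pump, [0.927648], and subsea electronics module): 0.940000 × 0.927648 × 0.820000 = 0.7150

0.7150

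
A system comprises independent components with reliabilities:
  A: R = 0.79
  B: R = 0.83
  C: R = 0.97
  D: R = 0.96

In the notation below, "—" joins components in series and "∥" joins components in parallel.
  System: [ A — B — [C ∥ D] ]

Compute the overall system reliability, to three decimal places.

Parallel (C and D): 1 − (1 − 0.97000)(1 − 0.96000) = 0.99880
Series (A, B, and [0.99880]): 0.79000 × 0.83000 × 0.99880 = 0.655

0.655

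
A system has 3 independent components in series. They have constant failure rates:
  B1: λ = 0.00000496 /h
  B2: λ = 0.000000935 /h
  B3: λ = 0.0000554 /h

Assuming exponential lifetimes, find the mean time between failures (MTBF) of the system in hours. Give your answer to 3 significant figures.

Series of exponential components: λ_sys = Σ λ_i
λ_sys = 0.00000496 + 0.000000935 + 0.0000554 = 6.1295e-05 /h
MTBF = 1 / λ_sys = 16300 h

16300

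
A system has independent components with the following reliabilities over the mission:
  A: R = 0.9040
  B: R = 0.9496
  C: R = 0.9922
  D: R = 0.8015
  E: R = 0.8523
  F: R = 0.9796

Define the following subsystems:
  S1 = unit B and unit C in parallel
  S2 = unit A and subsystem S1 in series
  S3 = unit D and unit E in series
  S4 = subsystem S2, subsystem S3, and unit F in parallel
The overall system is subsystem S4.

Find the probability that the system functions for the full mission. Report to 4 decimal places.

0.9994

Parallel (B and C): 1 − (1 − 0.949600)(1 − 0.992200) = 0.999607
Series (A and [0.999607]): 0.904000 × 0.999607 = 0.903645
Series (D and E): 0.801500 × 0.852300 = 0.683118
Parallel ([0.903645], [0.683118], and F): 1 − (1 − 0.903645)(1 − 0.683118)(1 − 0.979600) = 0.9994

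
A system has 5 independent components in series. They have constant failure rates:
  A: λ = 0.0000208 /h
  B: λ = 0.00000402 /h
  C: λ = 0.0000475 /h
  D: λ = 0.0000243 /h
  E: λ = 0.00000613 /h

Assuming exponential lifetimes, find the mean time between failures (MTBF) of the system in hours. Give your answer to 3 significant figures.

9730

Series of exponential components: λ_sys = Σ λ_i
λ_sys = 0.0000208 + 0.00000402 + 0.0000475 + 0.0000243 + 0.00000613 = 1.0275e-04 /h
MTBF = 1 / λ_sys = 9730 h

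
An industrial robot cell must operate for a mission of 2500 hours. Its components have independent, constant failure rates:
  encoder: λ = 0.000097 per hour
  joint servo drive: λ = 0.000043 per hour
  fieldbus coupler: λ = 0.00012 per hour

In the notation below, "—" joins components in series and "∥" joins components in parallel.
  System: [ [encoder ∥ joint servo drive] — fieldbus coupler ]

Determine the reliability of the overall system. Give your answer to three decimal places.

0.725

R(encoder) = exp(−0.000097 × 2500) = 0.78466
R(joint servo drive) = exp(−0.000043 × 2500) = 0.89808
R(fieldbus coupler) = exp(−0.00012 × 2500) = 0.74082
Parallel (encoder and joint servo drive): 1 − (1 − 0.78466)(1 − 0.89808) = 0.97805
Series ([0.97805] and fieldbus coupler): 0.97805 × 0.74082 = 0.725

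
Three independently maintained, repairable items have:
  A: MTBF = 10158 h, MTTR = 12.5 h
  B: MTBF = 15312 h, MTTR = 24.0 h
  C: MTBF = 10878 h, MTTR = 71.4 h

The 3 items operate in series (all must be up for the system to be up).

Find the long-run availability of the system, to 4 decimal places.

0.9907

A(A) = MTBF/(MTBF+MTTR) = 10158/(10158+12.5) = 0.998771
A(B) = MTBF/(MTBF+MTTR) = 15312/(15312+24.0) = 0.998435
A(C) = MTBF/(MTBF+MTTR) = 10878/(10878+71.4) = 0.993479
Series availability: 0.998771 × 0.998435 × 0.993479 = 0.9907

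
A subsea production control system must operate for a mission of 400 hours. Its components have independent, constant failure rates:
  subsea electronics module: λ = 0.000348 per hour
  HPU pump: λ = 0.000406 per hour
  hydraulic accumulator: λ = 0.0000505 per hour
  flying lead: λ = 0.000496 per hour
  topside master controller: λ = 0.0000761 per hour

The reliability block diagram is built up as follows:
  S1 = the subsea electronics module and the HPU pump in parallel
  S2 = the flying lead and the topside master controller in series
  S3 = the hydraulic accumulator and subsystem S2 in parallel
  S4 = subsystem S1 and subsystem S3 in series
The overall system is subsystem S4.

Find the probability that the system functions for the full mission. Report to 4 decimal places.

R(subsea electronics module) = exp(−0.000348 × 400) = 0.870054
R(HPU pump) = exp(−0.000406 × 400) = 0.850101
R(hydraulic accumulator) = exp(−0.0000505 × 400) = 0.980003
R(flying lead) = exp(−0.000496 × 400) = 0.820042
R(topside master controller) = exp(−0.0000761 × 400) = 0.970019
Parallel (subsea electronics module and HPU pump): 1 − (1 − 0.870054)(1 − 0.850101) = 0.980521
Series (flying lead and topside master controller): 0.820042 × 0.970019 = 0.795456
Parallel (hydraulic accumulator and [0.795456]): 1 − (1 − 0.980003)(1 − 0.795456) = 0.995910
Series ([0.980521] and [0.995910]): 0.980521 × 0.995910 = 0.9765

0.9765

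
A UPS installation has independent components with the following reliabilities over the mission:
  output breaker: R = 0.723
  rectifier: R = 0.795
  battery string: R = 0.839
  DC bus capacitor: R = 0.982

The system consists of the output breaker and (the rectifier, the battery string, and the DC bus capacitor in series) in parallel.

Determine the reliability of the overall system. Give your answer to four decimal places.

0.9044

Series (rectifier, battery string, and DC bus capacitor): 0.795000 × 0.839000 × 0.982000 = 0.654999
Parallel (output breaker and [0.654999]): 1 − (1 − 0.723000)(1 − 0.654999) = 0.9044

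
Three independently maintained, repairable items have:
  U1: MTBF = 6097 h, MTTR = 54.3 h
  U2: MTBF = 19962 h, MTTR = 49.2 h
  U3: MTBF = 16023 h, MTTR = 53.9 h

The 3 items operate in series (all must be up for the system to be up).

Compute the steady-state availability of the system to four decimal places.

0.9854

A(U1) = MTBF/(MTBF+MTTR) = 6097/(6097+54.3) = 0.991173
A(U2) = MTBF/(MTBF+MTTR) = 19962/(19962+49.2) = 0.997541
A(U3) = MTBF/(MTBF+MTTR) = 16023/(16023+53.9) = 0.996647
Series availability: 0.991173 × 0.997541 × 0.996647 = 0.9854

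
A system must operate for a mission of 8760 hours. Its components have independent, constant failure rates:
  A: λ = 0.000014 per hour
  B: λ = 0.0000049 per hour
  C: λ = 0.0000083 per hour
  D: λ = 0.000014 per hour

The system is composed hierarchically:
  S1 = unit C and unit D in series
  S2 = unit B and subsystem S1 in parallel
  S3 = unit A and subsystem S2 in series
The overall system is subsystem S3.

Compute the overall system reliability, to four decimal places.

0.8780

R(A) = exp(−0.000014 × 8760) = 0.884582
R(B) = exp(−0.0000049 × 8760) = 0.957984
R(C) = exp(−0.0000083 × 8760) = 0.929872
R(D) = exp(−0.000014 × 8760) = 0.884582
Series (C and D): 0.929872 × 0.884582 = 0.822548
Parallel (B and [0.822548]): 1 − (1 − 0.957984)(1 − 0.822548) = 0.992544
Series (A and [0.992544]): 0.884582 × 0.992544 = 0.8780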